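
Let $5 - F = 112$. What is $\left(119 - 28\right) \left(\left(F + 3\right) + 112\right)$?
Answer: $728$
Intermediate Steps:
$F = -107$ ($F = 5 - 112 = -107$)
$\left(119 - 28\right) \left(\left(F + 3\right) + 112\right) = \left(119 - 28\right) \left(\left(-107 + 3\right) + 112\right) = \left(119 - 28\right) \left(-104 + 112\right) = 91 \cdot 8 = 728$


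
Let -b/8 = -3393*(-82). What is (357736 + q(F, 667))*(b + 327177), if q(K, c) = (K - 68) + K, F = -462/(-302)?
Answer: -102541889596230/151 ≈ -6.7909e+11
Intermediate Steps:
F = 231/151 (F = -462*(-1/302) = 231/151 ≈ 1.5298)
b = -2225808 (b = -(-27144)*(-82) = -8*278226 = -2225808)
q(K, c) = -68 + 2*K (q(K, c) = (-68 + K) + K = -68 + 2*K)
(357736 + q(F, 667))*(b + 327177) = (357736 + (-68 + 2*(231/151)))*(-2225808 + 327177) = (357736 + (-68 + 462/151))*(-1898631) = (357736 - 9806/151)*(-1898631) = (54008330/151)*(-1898631) = -102541889596230/151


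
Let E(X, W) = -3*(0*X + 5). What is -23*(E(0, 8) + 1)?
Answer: 322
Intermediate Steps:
E(X, W) = -15 (E(X, W) = -3*(0 + 5) = -3*5 = -15)
-23*(E(0, 8) + 1) = -23*(-15 + 1) = -23*(-14) = 322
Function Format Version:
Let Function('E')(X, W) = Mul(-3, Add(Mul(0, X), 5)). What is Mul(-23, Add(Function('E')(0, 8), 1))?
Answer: 322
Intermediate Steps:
Function('E')(X, W) = -15 (Function('E')(X, W) = Mul(-3, Add(0, 5)) = Mul(-3, 5) = -15)
Mul(-23, Add(Function('E')(0, 8), 1)) = Mul(-23, Add(-15, 1)) = Mul(-23, -14) = 322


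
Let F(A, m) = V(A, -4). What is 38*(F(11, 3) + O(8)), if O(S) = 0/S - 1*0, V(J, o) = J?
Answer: 418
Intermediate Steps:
O(S) = 0 (O(S) = 0 + 0 = 0)
F(A, m) = A
38*(F(11, 3) + O(8)) = 38*(11 + 0) = 38*11 = 418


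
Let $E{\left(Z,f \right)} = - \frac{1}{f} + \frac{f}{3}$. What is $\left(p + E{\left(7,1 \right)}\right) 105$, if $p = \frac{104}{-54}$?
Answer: $- \frac{2450}{9} \approx -272.22$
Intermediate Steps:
$p = - \frac{52}{27}$ ($p = 104 \left(- \frac{1}{54}\right) = - \frac{52}{27} \approx -1.9259$)
$E{\left(Z,f \right)} = - \frac{1}{f} + \frac{f}{3}$ ($E{\left(Z,f \right)} = - \frac{1}{f} + f \frac{1}{3} = - \frac{1}{f} + \frac{f}{3}$)
$\left(p + E{\left(7,1 \right)}\right) 105 = \left(- \frac{52}{27} + \left(- 1^{-1} + \frac{1}{3} \cdot 1\right)\right) 105 = \left(- \frac{52}{27} + \left(\left(-1\right) 1 + \frac{1}{3}\right)\right) 105 = \left(- \frac{52}{27} + \left(-1 + \frac{1}{3}\right)\right) 105 = \left(- \frac{52}{27} - \frac{2}{3}\right) 105 = \left(- \frac{70}{27}\right) 105 = - \frac{2450}{9}$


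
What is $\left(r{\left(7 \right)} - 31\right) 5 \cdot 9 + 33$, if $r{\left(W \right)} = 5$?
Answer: $-1137$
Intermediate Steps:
$\left(r{\left(7 \right)} - 31\right) 5 \cdot 9 + 33 = \left(5 - 31\right) 5 \cdot 9 + 33 = \left(-26\right) 45 + 33 = -1170 + 33 = -1137$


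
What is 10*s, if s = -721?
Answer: -7210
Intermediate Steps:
10*s = 10*(-721) = -7210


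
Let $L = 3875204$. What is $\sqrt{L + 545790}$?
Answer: $\sqrt{4420994} \approx 2102.6$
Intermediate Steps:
$\sqrt{L + 545790} = \sqrt{3875204 + 545790} = \sqrt{4420994}$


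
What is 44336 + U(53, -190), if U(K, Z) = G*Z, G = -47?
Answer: 53266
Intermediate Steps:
U(K, Z) = -47*Z
44336 + U(53, -190) = 44336 - 47*(-190) = 44336 + 8930 = 53266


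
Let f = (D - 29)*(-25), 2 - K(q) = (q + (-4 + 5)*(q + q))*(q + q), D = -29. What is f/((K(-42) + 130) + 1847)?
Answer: -290/1721 ≈ -0.16851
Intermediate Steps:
K(q) = 2 - 6*q**2 (K(q) = 2 - (q + (-4 + 5)*(q + q))*(q + q) = 2 - (q + 1*(2*q))*2*q = 2 - (q + 2*q)*2*q = 2 - 3*q*2*q = 2 - 6*q**2)
f = 1450 (f = (-29 - 29)*(-25) = -58*(-25) = 1450)
f/((K(-42) + 130) + 1847) = 1450/(((2 - 6*(-42)**2) + 130) + 1847) = 1450/(((2 - 6*1764) + 130) + 1847) = 1450/(((2 - 10584) + 130) + 1847) = 1450/((-10582 + 130) + 1847) = 1450/(-10452 + 1847) = 1450/(-8605) = 1450*(-1/8605) = -290/1721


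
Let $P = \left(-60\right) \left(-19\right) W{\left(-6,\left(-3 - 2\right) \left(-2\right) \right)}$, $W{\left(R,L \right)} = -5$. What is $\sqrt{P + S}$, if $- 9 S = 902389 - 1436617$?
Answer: $\frac{4 \sqrt{30183}}{3} \approx 231.64$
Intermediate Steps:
$P = -5700$ ($P = \left(-60\right) \left(-19\right) \left(-5\right) = 1140 \left(-5\right) = -5700$)
$S = \frac{178076}{3}$ ($S = - \frac{902389 - 1436617}{9} = \left(- \frac{1}{9}\right) \left(-534228\right) = \frac{178076}{3} \approx 59359.0$)
$\sqrt{P + S} = \sqrt{-5700 + \frac{178076}{3}} = \sqrt{\frac{160976}{3}} = \frac{4 \sqrt{30183}}{3}$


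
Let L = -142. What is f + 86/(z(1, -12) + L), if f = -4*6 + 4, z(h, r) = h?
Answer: -2906/141 ≈ -20.610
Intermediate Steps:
f = -20 (f = -24 + 4 = -20)
f + 86/(z(1, -12) + L) = -20 + 86/(1 - 142) = -20 + 86/(-141) = -20 + 86*(-1/141) = -20 - 86/141 = -2906/141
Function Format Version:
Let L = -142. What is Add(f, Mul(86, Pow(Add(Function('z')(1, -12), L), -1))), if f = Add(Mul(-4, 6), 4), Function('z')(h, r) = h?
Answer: Rational(-2906, 141) ≈ -20.610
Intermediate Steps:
f = -20 (f = Add(-24, 4) = -20)
Add(f, Mul(86, Pow(Add(Function('z')(1, -12), L), -1))) = Add(-20, Mul(86, Pow(Add(1, -142), -1))) = Add(-20, Mul(86, Pow(-141, -1))) = Add(-20, Mul(86, Rational(-1, 141))) = Add(-20, Rational(-86, 141)) = Rational(-2906, 141)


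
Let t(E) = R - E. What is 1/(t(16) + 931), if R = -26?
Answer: 1/889 ≈ 0.0011249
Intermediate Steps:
t(E) = -26 - E
1/(t(16) + 931) = 1/((-26 - 1*16) + 931) = 1/((-26 - 16) + 931) = 1/(-42 + 931) = 1/889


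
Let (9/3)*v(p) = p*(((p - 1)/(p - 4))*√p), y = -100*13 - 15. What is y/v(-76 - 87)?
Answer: -658815*I*√163/4357316 ≈ -1.9304*I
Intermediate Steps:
y = -1315 (y = -1300 - 15 = -1315)
v(p) = p^(3/2)*(-1 + p)/(3*(-4 + p)) (v(p) = (p*(((p - 1)/(p - 4))*√p))/3 = (p*(((-1 + p)/(-4 + p))*√p))/3 = (p*(√p*(-1 + p)/(-4 + p)))/3 = (p^(3/2)*(-1 + p)/(-4 + p))/3 = p^(3/2)*(-1 + p)/(3*(-4 + p)))
y/v(-76 - 87) = -1315*3*(-4 + (-76 - 87))/((-1 + (-76 - 87))*(-76 - 87)^(3/2)) = -1315*3*I*√163*(-4 - 163)/(26569*(-1 - 163)) = -1315*501*I*√163/4357316 = -658815*I*√163/4357316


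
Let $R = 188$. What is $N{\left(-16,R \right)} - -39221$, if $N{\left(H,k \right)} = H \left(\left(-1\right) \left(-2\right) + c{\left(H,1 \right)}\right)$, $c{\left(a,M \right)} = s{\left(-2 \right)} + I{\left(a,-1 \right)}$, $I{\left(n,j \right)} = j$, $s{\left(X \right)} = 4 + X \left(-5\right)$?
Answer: $38981$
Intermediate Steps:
$s{\left(X \right)} = 4 - 5 X$
$c{\left(a,M \right)} = 13$ ($c{\left(a,M \right)} = \left(4 - -10\right) - 1 = \left(4 + 10\right) - 1 = 14 - 1 = 13$)
$N{\left(H,k \right)} = 15 H$ ($N{\left(H,k \right)} = H \left(\left(-1\right) \left(-2\right) + 13\right) = H \left(2 + 13\right) = H 15 = 15 H$)
$N{\left(-16,R \right)} - -39221 = 15 \left(-16\right) - -39221 = -240 + 39221 = 38981$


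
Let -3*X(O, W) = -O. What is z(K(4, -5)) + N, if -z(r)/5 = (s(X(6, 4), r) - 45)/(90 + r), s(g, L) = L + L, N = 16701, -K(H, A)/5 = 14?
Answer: 66989/4 ≈ 16747.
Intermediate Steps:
K(H, A) = -70 (K(H, A) = -5*14 = -70)
X(O, W) = O/3 (X(O, W) = -(-1)*O/3 = O/3)
s(g, L) = 2*L
z(r) = -5*(-45 + 2*r)/(90 + r) (z(r) = -5*(2*r - 45)/(90 + r) = -5*(-45 + 2*r)/(90 + r))
z(K(4, -5)) + N = 5*(45 - 2*(-70))/(90 - 70) + 16701 = 5*(45 + 140)/20 + 16701 = 5*(1/20)*185 + 16701 = 185/4 + 16701 = 66989/4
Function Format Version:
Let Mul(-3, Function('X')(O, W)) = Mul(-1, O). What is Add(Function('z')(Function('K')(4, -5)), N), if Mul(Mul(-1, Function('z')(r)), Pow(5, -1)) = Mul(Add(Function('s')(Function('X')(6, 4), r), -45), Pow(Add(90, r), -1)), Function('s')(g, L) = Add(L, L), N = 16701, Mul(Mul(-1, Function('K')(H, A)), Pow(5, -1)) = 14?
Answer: Rational(66989, 4) ≈ 16747.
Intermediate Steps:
Function('K')(H, A) = -70 (Function('K')(H, A) = Mul(-5, 14) = -70)
Function('X')(O, W) = Mul(Rational(1, 3), O) (Function('X')(O, W) = Mul(Rational(-1, 3), Mul(-1, O)) = Mul(Rational(1, 3), O))
Function('s')(g, L) = Mul(2, L)
Function('z')(r) = Mul(-5, Pow(Add(90, r), -1), Add(-45, Mul(2, r))) (Function('z')(r) = Mul(-5, Mul(Add(Mul(2, r), -45), Pow(Add(90, r), -1))) = Mul(-5, Mul(Add(-45, Mul(2, r)), Pow(Add(90, r), -1))) = Mul(-5, Mul(Pow(Add(90, r), -1), Add(-45, Mul(2, r)))) = Mul(-5, Pow(Add(90, r), -1), Add(-45, Mul(2, r))))
Add(Function('z')(Function('K')(4, -5)), N) = Add(Mul(5, Pow(Add(90, -70), -1), Add(45, Mul(-2, -70))), 16701) = Add(Mul(5, Pow(20, -1), Add(45, 140)), 16701) = Add(Mul(5, Rational(1, 20), 185), 16701) = Add(Rational(185, 4), 16701) = Rational(66989, 4)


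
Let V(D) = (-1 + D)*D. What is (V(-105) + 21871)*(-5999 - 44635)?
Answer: -1670972634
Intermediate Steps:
V(D) = D*(-1 + D)
(V(-105) + 21871)*(-5999 - 44635) = (-105*(-1 - 105) + 21871)*(-5999 - 44635) = (-105*(-106) + 21871)*(-50634) = (11130 + 21871)*(-50634) = 33001*(-50634) = -1670972634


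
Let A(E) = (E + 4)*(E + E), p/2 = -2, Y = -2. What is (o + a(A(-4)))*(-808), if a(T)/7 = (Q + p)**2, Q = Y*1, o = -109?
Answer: -115544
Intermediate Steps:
p = -4 (p = 2*(-2) = -4)
A(E) = 2*E*(4 + E) (A(E) = (4 + E)*(2*E) = 2*E*(4 + E))
Q = -2 (Q = -2*1 = -2)
a(T) = 252 (a(T) = 7*(-2 - 4)**2 = 7*(-6)**2 = 7*36 = 252)
(o + a(A(-4)))*(-808) = (-109 + 252)*(-808) = 143*(-808) = -115544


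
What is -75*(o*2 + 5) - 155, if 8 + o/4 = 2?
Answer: 3070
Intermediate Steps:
o = -24 (o = -32 + 4*2 = -32 + 8 = -24)
-75*(o*2 + 5) - 155 = -75*(-24*2 + 5) - 155 = -75*(-48 + 5) - 155 = -75*(-43) - 155 = 3225 - 155 = 3070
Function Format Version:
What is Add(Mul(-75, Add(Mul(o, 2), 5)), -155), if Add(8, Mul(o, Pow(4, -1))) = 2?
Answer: 3070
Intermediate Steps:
o = -24 (o = Add(-32, Mul(4, 2)) = Add(-32, 8) = -24)
Add(Mul(-75, Add(Mul(o, 2), 5)), -155) = Add(Mul(-75, Add(Mul(-24, 2), 5)), -155) = Add(Mul(-75, Add(-48, 5)), -155) = Add(Mul(-75, -43), -155) = Add(3225, -155) = 3070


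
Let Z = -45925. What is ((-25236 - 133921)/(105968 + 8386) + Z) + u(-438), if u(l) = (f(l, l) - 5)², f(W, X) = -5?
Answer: -5240431207/114354 ≈ -45826.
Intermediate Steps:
u(l) = 100 (u(l) = (-5 - 5)² = (-10)² = 100)
((-25236 - 133921)/(105968 + 8386) + Z) + u(-438) = ((-25236 - 133921)/(105968 + 8386) - 45925) + 100 = (-159157/114354 - 45925) + 100 = -5251866607/114354 + 100 = -5240431207/114354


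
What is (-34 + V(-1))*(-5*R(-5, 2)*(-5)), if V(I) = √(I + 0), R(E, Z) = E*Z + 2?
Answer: 6800 - 200*I ≈ 6800.0 - 200.0*I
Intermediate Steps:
R(E, Z) = 2 + E*Z
V(I) = √I
(-34 + V(-1))*(-5*R(-5, 2)*(-5)) = (-34 + √(-1))*(-5*(2 - 5*2)*(-5)) = (-34 + I)*(-5*(2 - 10)*(-5)) = (-34 + I)*(-5*(-8)*(-5)) = (-34 + I)*(40*(-5)) = (-34 + I)*(-200) = 6800 - 200*I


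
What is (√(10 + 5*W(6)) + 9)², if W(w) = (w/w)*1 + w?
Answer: 126 + 54*√5 ≈ 246.75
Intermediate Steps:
W(w) = 1 + w (W(w) = 1*1 + w = 1 + w)
(√(10 + 5*W(6)) + 9)² = (√(10 + 5*(1 + 6)) + 9)² = (√(10 + 5*7) + 9)² = (√(10 + 35) + 9)² = (√45 + 9)² = (3*√5 + 9)² = (9 + 3*√5)²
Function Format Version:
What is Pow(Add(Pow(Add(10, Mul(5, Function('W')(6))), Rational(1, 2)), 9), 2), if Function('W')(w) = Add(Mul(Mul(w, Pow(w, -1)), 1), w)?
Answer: Add(126, Mul(54, Pow(5, Rational(1, 2)))) ≈ 246.75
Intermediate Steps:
Function('W')(w) = Add(1, w) (Function('W')(w) = Add(Mul(1, 1), w) = Add(1, w))
Pow(Add(Pow(Add(10, Mul(5, Function('W')(6))), Rational(1, 2)), 9), 2) = Pow(Add(Pow(Add(10, Mul(5, Add(1, 6))), Rational(1, 2)), 9), 2) = Pow(Add(Pow(Add(10, Mul(5, 7)), Rational(1, 2)), 9), 2) = Pow(Add(Pow(Add(10, 35), Rational(1, 2)), 9), 2) = Pow(Add(Pow(45, Rational(1, 2)), 9), 2) = Pow(Add(Mul(3, Pow(5, Rational(1, 2))), 9), 2) = Pow(Add(9, Mul(3, Pow(5, Rational(1, 2)))), 2)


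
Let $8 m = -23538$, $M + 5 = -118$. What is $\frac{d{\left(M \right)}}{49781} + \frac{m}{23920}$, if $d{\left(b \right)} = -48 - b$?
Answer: $- \frac{578696589}{4763046080} \approx -0.1215$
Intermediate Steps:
$M = -123$ ($M = -5 - 118 = -123$)
$m = - \frac{11769}{4}$ ($m = \frac{1}{8} \left(-23538\right) = - \frac{11769}{4} \approx -2942.3$)
$\frac{d{\left(M \right)}}{49781} + \frac{m}{23920} = \frac{-48 - -123}{49781} - \frac{11769}{4 \cdot 23920} = \left(-48 + 123\right) \frac{1}{49781} - \frac{11769}{95680} = 75 \cdot \frac{1}{49781} - \frac{11769}{95680} = \frac{75}{49781} - \frac{11769}{95680} = - \frac{578696589}{4763046080}$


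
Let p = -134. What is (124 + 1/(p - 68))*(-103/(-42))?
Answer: 859947/2828 ≈ 304.08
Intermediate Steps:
(124 + 1/(p - 68))*(-103/(-42)) = (124 + 1/(-134 - 68))*(-103/(-42)) = (124 + 1/(-202))*(-103*(-1/42)) = (124 - 1/202)*(103/42) = (25047/202)*(103/42) = 859947/2828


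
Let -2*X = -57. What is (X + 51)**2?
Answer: 25281/4 ≈ 6320.3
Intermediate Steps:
X = 57/2 (X = -1/2*(-57) = 57/2 ≈ 28.500)
(X + 51)**2 = (57/2 + 51)**2 = (159/2)**2 = 25281/4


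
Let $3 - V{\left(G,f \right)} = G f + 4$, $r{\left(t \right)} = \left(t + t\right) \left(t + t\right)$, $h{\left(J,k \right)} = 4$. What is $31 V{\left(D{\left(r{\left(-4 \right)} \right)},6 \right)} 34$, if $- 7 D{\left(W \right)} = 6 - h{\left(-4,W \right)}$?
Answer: $\frac{5270}{7} \approx 752.86$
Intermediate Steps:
$r{\left(t \right)} = 4 t^{2}$ ($r{\left(t \right)} = 2 t 2 t = 4 t^{2}$)
$D{\left(W \right)} = - \frac{2}{7}$ ($D{\left(W \right)} = - \frac{6 - 4}{7} = \left(- \frac{1}{7}\right) 2 = - \frac{2}{7}$)
$V{\left(G,f \right)} = -1 - G f$ ($V{\left(G,f \right)} = 3 - \left(G f + 4\right) = 3 - \left(4 + G f\right) = -1 - G f$)
$31 V{\left(D{\left(r{\left(-4 \right)} \right)},6 \right)} 34 = 31 \left(-1 - \left(- \frac{2}{7}\right) 6\right) 34 = 31 \left(-1 + \frac{12}{7}\right) 34 = 31 \cdot \frac{5}{7} \cdot 34 = \frac{155}{7} \cdot 34 = \frac{5270}{7}$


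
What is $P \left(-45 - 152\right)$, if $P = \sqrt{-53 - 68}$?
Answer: $- 2167 i \approx - 2167.0 i$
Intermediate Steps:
$P = 11 i$ ($P = \sqrt{-121} = 11 i \approx 11.0 i$)
$P \left(-45 - 152\right) = 11 i \left(-45 - 152\right) = 11 i \left(-197\right) = - 2167 i$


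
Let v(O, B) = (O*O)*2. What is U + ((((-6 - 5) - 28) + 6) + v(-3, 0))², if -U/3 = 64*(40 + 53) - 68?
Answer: -17427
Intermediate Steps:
v(O, B) = 2*O² (v(O, B) = O²*2 = 2*O²)
U = -17652 (U = -3*(64*(40 + 53) - 68) = -3*(64*93 - 68) = -3*(5952 - 68) = -3*5884 = -17652)
U + ((((-6 - 5) - 28) + 6) + v(-3, 0))² = -17652 + ((((-6 - 5) - 28) + 6) + 2*(-3)²)² = -17652 + (((-11 - 28) + 6) + 2*9)² = -17652 + ((-39 + 6) + 18)² = -17652 + (-33 + 18)² = -17652 + (-15)² = -17652 + 225 = -17427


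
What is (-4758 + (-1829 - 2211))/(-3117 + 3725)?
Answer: -4399/304 ≈ -14.470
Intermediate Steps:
(-4758 + (-1829 - 2211))/(-3117 + 3725) = (-4758 - 4040)/608 = -8798*1/608 = -4399/304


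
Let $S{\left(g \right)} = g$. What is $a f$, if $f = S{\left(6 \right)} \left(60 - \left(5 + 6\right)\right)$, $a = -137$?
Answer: $-40278$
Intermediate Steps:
$f = 294$ ($f = 6 \left(60 - \left(5 + 6\right)\right) = 6 \left(60 - 11\right) = 6 \cdot 49 = 294$)
$a f = \left(-137\right) 294 = -40278$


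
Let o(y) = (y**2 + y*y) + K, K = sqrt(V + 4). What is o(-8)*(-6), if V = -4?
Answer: -768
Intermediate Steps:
K = 0 (K = sqrt(-4 + 4) = sqrt(0) = 0)
o(y) = 2*y**2 (o(y) = (y**2 + y*y) + 0 = (y**2 + y**2) + 0 = 2*y**2 + 0 = 2*y**2)
o(-8)*(-6) = (2*(-8)**2)*(-6) = (2*64)*(-6) = 128*(-6) = -768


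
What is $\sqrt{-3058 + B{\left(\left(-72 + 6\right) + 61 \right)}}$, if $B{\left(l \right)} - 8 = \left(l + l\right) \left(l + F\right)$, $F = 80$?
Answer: $10 i \sqrt{38} \approx 61.644 i$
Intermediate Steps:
$B{\left(l \right)} = 8 + 2 l \left(80 + l\right)$ ($B{\left(l \right)} = 8 + \left(l + l\right) \left(l + 80\right) = 8 + 2 l \left(80 + l\right)$)
$\sqrt{-3058 + B{\left(\left(-72 + 6\right) + 61 \right)}} = \sqrt{-3058 + \left(8 + 2 \left(\left(-72 + 6\right) + 61\right)^{2} + 160 \left(\left(-72 + 6\right) + 61\right)\right)} = \sqrt{-3058 + \left(8 + 2 \left(-66 + 61\right)^{2} + 160 \left(-66 + 61\right)\right)} = \sqrt{-3058 + \left(8 + 2 \left(-5\right)^{2} + 160 \left(-5\right)\right)} = \sqrt{-3058 + \left(8 + 2 \cdot 25 - 800\right)} = \sqrt{-3058 + \left(8 + 50 - 800\right)} = \sqrt{-3058 - 742} = \sqrt{-3800} = 10 i \sqrt{38}$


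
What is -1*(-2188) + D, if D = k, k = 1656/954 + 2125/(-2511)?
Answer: 291303991/133083 ≈ 2188.9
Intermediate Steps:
k = 118387/133083 (k = 1656*(1/954) + 2125*(-1/2511) = 92/53 - 2125/2511 = 118387/133083 ≈ 0.88957)
D = 118387/133083 ≈ 0.88957
-1*(-2188) + D = -1*(-2188) + 118387/133083 = 2188 + 118387/133083 = 291303991/133083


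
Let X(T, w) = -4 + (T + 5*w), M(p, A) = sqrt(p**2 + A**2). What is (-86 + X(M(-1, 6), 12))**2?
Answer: (30 - sqrt(37))**2 ≈ 572.03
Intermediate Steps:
M(p, A) = sqrt(A**2 + p**2)
X(T, w) = -4 + T + 5*w
(-86 + X(M(-1, 6), 12))**2 = (-86 + (-4 + sqrt(6**2 + (-1)**2) + 5*12))**2 = (-86 + (-4 + sqrt(36 + 1) + 60))**2 = (-86 + (-4 + sqrt(37) + 60))**2 = (-86 + (56 + sqrt(37)))**2 = (-30 + sqrt(37))**2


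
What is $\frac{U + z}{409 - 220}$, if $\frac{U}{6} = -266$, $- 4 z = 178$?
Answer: $- \frac{3281}{378} \approx -8.6799$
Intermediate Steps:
$z = - \frac{89}{2}$ ($z = \left(- \frac{1}{4}\right) 178 = - \frac{89}{2} \approx -44.5$)
$U = -1596$ ($U = 6 \left(-266\right) = -1596$)
$\frac{U + z}{409 - 220} = \frac{-1596 - \frac{89}{2}}{409 - 220} = - \frac{3281}{2 \cdot 189} = \left(- \frac{3281}{2}\right) \frac{1}{189} = - \frac{3281}{378}$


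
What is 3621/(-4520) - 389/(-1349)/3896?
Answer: -1189321619/1484736380 ≈ -0.80103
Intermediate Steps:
3621/(-4520) - 389/(-1349)/3896 = 3621*(-1/4520) - 389*(-1/1349)*(1/3896) = -3621/4520 + (389/1349)*(1/3896) = -3621/4520 + 389/5255704 = -1189321619/1484736380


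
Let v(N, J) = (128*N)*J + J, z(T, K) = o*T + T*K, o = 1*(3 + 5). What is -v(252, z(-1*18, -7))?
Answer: 580626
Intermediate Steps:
o = 8 (o = 1*8 = 8)
z(T, K) = 8*T + K*T (z(T, K) = 8*T + T*K = 8*T + K*T)
v(N, J) = J + 128*J*N (v(N, J) = 128*J*N + J = J + 128*J*N)
-v(252, z(-1*18, -7)) = -(-1*18)*(8 - 7)*(1 + 128*252) = -(-18*1)*(1 + 32256) = -(-18)*32257 = -1*(-580626) = 580626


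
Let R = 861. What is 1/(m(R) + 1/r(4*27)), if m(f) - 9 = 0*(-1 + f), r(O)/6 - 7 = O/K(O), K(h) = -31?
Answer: 654/5917 ≈ 0.11053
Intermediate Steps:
r(O) = 42 - 6*O/31 (r(O) = 42 + 6*(O/(-31)) = 42 + 6*(O*(-1/31)) = 42 + 6*(-O/31) = 42 - 6*O/31)
m(f) = 9 (m(f) = 9 + 0*(-1 + f) = 9 + 0 = 9)
1/(m(R) + 1/r(4*27)) = 1/(9 + 1/(42 - 24*27/31)) = 1/(9 + 1/(42 - 6/31*108)) = 1/(9 + 1/(42 - 648/31)) = 1/(9 + 1/(654/31)) = 1/(9 + 31/654) = 1/(5917/654) = 654/5917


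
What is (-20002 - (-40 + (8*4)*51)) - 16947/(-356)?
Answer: -7670517/356 ≈ -21546.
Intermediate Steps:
(-20002 - (-40 + (8*4)*51)) - 16947/(-356) = (-20002 - (-40 + 32*51)) - 16947*(-1/356) = (-20002 - (-40 + 1632)) + 16947/356 = (-20002 - 1*1592) + 16947/356 = (-20002 - 1592) + 16947/356 = -21594 + 16947/356 = -7670517/356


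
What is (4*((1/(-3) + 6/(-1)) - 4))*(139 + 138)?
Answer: -34348/3 ≈ -11449.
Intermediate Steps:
(4*((1/(-3) + 6/(-1)) - 4))*(139 + 138) = (4*((1*(-⅓) + 6*(-1)) - 4))*277 = (4*((-⅓ - 6) - 4))*277 = (4*(-19/3 - 4))*277 = (4*(-31/3))*277 = -124/3*277 = -34348/3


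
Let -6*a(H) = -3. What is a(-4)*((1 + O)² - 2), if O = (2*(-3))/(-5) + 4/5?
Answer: 7/2 ≈ 3.5000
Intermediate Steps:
O = 2 (O = -6*(-⅕) + 4*(⅕) = 6/5 + ⅘ = 2)
a(H) = ½ (a(H) = -⅙*(-3) = ½)
a(-4)*((1 + O)² - 2) = ((1 + 2)² - 2)/2 = (3² - 2)/2 = (9 - 2)/2 = (½)*7 = 7/2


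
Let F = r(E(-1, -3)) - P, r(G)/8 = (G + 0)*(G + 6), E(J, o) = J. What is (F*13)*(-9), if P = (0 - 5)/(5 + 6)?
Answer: 50895/11 ≈ 4626.8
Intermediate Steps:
r(G) = 8*G*(6 + G) (r(G) = 8*((G + 0)*(G + 6)) = 8*(G*(6 + G)) = 8*G*(6 + G))
P = -5/11 ≈ -0.45455
F = -435/11 (F = 8*(-1)*(6 - 1) - 1*(-5/11) = 8*(-1)*5 + 5/11 = -40 + 5/11 = -435/11 ≈ -39.545)
(F*13)*(-9) = -435/11*13*(-9) = -5655/11*(-9) = 50895/11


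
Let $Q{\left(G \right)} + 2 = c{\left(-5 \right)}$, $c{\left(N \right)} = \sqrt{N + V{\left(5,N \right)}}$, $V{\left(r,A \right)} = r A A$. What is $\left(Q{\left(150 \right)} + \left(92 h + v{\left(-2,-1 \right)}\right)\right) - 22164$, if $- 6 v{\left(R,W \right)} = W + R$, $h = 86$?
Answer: $- \frac{28507}{2} + 2 \sqrt{30} \approx -14243.0$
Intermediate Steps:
$v{\left(R,W \right)} = - \frac{R}{6} - \frac{W}{6}$ ($v{\left(R,W \right)} = - \frac{W + R}{6} = - \frac{R + W}{6} = - \frac{R}{6} - \frac{W}{6}$)
$V{\left(r,A \right)} = r A^{2}$ ($V{\left(r,A \right)} = A r A = r A^{2}$)
$c{\left(N \right)} = \sqrt{N + 5 N^{2}}$
$Q{\left(G \right)} = -2 + 2 \sqrt{30}$ ($Q{\left(G \right)} = -2 + \sqrt{- 5 \left(1 + 5 \left(-5\right)\right)} = -2 + \sqrt{- 5 \left(1 - 25\right)} = -2 + \sqrt{\left(-5\right) \left(-24\right)} = -2 + \sqrt{120} = -2 + 2 \sqrt{30}$)
$\left(Q{\left(150 \right)} + \left(92 h + v{\left(-2,-1 \right)}\right)\right) - 22164 = \left(\left(-2 + 2 \sqrt{30}\right) + \left(92 \cdot 86 - - \frac{1}{2}\right)\right) - 22164 = \left(\left(-2 + 2 \sqrt{30}\right) + \left(7912 + \left(\frac{1}{3} + \frac{1}{6}\right)\right)\right) - 22164 = \left(\left(-2 + 2 \sqrt{30}\right) + \left(7912 + \frac{1}{2}\right)\right) - 22164 = \left(\left(-2 + 2 \sqrt{30}\right) + \frac{15825}{2}\right) - 22164 = \left(\frac{15821}{2} + 2 \sqrt{30}\right) - 22164 = - \frac{28507}{2} + 2 \sqrt{30}$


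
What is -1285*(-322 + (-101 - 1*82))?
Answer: 648925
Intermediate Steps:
-1285*(-322 + (-101 - 1*82)) = -1285*(-322 + (-101 - 82)) = -1285*(-322 - 183) = -1285*(-505) = 648925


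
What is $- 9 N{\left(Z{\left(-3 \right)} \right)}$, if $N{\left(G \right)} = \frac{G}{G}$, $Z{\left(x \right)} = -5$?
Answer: $-9$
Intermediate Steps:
$N{\left(G \right)} = 1$
$- 9 N{\left(Z{\left(-3 \right)} \right)} = \left(-9\right) 1 = -9$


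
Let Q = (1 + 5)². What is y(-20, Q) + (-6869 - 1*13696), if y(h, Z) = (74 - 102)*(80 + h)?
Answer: -22245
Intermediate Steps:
Q = 36 (Q = 6² = 36)
y(h, Z) = -2240 - 28*h (y(h, Z) = -28*(80 + h) = -2240 - 28*h)
y(-20, Q) + (-6869 - 1*13696) = (-2240 - 28*(-20)) + (-6869 - 1*13696) = (-2240 + 560) + (-6869 - 13696) = -1680 - 20565 = -22245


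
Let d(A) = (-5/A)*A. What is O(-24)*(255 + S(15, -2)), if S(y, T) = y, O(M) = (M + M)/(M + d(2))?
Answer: 12960/29 ≈ 446.90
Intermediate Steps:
d(A) = -5
O(M) = 2*M/(-5 + M) (O(M) = (M + M)/(M - 5) = (2*M)/(-5 + M) = 2*M/(-5 + M))
O(-24)*(255 + S(15, -2)) = (2*(-24)/(-5 - 24))*(255 + 15) = (2*(-24)/(-29))*270 = (2*(-24)*(-1/29))*270 = (48/29)*270 = 12960/29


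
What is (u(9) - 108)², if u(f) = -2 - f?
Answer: 14161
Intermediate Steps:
(u(9) - 108)² = ((-2 - 1*9) - 108)² = ((-2 - 9) - 108)² = (-11 - 108)² = (-119)² = 14161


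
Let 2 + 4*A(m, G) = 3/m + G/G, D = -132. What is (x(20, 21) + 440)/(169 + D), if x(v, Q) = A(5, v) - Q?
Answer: 4189/370 ≈ 11.322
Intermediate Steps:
A(m, G) = -¼ + 3/(4*m) (A(m, G) = -½ + (3/m + G/G)/4 = -½ + (3/m + 1)/4 = -½ + (1 + 3/m)/4 = -½ + (¼ + 3/(4*m)) = -¼ + 3/(4*m))
x(v, Q) = -⅒ - Q (x(v, Q) = (¼)*(3 - 1*5)/5 - Q = (¼)*(⅕)*(3 - 5) - Q = (¼)*(⅕)*(-2) - Q = -⅒ - Q)
(x(20, 21) + 440)/(169 + D) = ((-⅒ - 1*21) + 440)/(169 - 132) = ((-⅒ - 21) + 440)/37 = (-211/10 + 440)*(1/37) = (4189/10)*(1/37) = 4189/370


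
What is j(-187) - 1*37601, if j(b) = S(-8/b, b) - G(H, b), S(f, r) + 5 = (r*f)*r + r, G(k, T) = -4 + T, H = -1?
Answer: -36106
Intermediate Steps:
S(f, r) = -5 + r + f*r² (S(f, r) = -5 + ((r*f)*r + r) = -5 + ((f*r)*r + r) = -5 + (f*r² + r) = -5 + (r + f*r²) = -5 + r + f*r²)
j(b) = -1 - 8*b (j(b) = (-5 + b + (-8/b)*b²) - (-4 + b) = (-5 + b - 8*b) + (4 - b) = (-5 - 7*b) + (4 - b) = -1 - 8*b)
j(-187) - 1*37601 = (-1 - 8*(-187)) - 1*37601 = (-1 + 1496) - 37601 = 1495 - 37601 = -36106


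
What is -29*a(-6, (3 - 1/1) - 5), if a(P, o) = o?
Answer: 87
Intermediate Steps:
-29*a(-6, (3 - 1/1) - 5) = -29*((3 - 1/1) - 5) = -29*((3 - 1*1) - 5) = -29*((3 - 1) - 5) = -29*(2 - 5) = -29*(-3) = 87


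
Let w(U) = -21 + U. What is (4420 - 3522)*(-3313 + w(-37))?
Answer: -3027158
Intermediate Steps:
(4420 - 3522)*(-3313 + w(-37)) = (4420 - 3522)*(-3313 + (-21 - 37)) = 898*(-3313 - 58) = 898*(-3371) = -3027158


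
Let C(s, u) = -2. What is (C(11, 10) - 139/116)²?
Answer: 137641/13456 ≈ 10.229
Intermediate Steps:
(C(11, 10) - 139/116)² = (-2 - 139/116)² = (-371/116)² = 137641/13456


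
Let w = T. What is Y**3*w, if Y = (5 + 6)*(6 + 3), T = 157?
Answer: 152336943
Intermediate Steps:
Y = 99 (Y = 11*9 = 99)
w = 157
Y**3*w = 99**3*157 = 970299*157 = 152336943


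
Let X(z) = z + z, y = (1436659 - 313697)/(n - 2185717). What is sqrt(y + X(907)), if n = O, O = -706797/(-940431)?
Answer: sqrt(212839973205926900514906765)/342585886205 ≈ 42.585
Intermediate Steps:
O = 235599/313477 (O = -706797*(-1/940431) = 235599/313477 ≈ 0.75157)
n = 235599/313477 ≈ 0.75157
y = -176011379437/342585886205 (y = (1436659 - 313697)/(235599/313477 - 2185717) = 1122962/(-685171772410/313477) = 1122962*(-313477/685171772410) = -176011379437/342585886205 ≈ -0.51377)
X(z) = 2*z
sqrt(y + X(907)) = sqrt(-176011379437/342585886205 + 2*907) = sqrt(-176011379437/342585886205 + 1814) = sqrt(621274786196433/342585886205) = sqrt(212839973205926900514906765)/342585886205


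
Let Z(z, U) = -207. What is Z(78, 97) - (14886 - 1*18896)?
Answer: 3803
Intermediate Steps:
Z(78, 97) - (14886 - 1*18896) = -207 - (14886 - 1*18896) = -207 - (14886 - 18896) = -207 - 1*(-4010) = -207 + 4010 = 3803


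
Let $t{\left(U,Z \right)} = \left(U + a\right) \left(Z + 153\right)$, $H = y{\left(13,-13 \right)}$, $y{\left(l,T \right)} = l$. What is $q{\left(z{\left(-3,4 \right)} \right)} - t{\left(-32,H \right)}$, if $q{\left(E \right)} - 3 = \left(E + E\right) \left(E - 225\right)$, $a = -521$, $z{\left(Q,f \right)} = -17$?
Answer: $100029$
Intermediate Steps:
$q{\left(E \right)} = 3 + 2 E \left(-225 + E\right)$ ($q{\left(E \right)} = 3 + \left(E + E\right) \left(E - 225\right) = 3 + 2 E \left(-225 + E\right)$)
$H = 13$
$t{\left(U,Z \right)} = \left(-521 + U\right) \left(153 + Z\right)$ ($t{\left(U,Z \right)} = \left(U - 521\right) \left(Z + 153\right) = \left(-521 + U\right) \left(153 + Z\right)$)
$q{\left(z{\left(-3,4 \right)} \right)} - t{\left(-32,H \right)} = \left(3 - -7650 + 2 \left(-17\right)^{2}\right) - \left(-79713 - 6773 + 153 \left(-32\right) - 416\right) = \left(3 + 7650 + 2 \cdot 289\right) - \left(-79713 - 6773 - 4896 - 416\right) = \left(3 + 7650 + 578\right) - -91798 = 8231 + 91798 = 100029$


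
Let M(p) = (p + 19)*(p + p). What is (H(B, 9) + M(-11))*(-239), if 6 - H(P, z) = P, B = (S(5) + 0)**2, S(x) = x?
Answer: 46605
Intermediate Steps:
B = 25 (B = (5 + 0)**2 = 5**2 = 25)
H(P, z) = 6 - P
M(p) = 2*p*(19 + p) (M(p) = (19 + p)*(2*p) = 2*p*(19 + p))
(H(B, 9) + M(-11))*(-239) = ((6 - 1*25) + 2*(-11)*(19 - 11))*(-239) = ((6 - 25) + 2*(-11)*8)*(-239) = (-19 - 176)*(-239) = -195*(-239) = 46605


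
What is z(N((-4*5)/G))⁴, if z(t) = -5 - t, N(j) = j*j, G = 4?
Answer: 810000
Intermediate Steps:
N(j) = j²
z(N((-4*5)/G))⁴ = (-5 - (-4*5/4)²)⁴ = (-5 - (-20*¼)²)⁴ = (-5 - 1*(-5)²)⁴ = (-5 - 1*25)⁴ = (-5 - 25)⁴ = (-30)⁴ = 810000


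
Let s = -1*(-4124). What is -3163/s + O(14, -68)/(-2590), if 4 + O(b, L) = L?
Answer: -3947621/5340580 ≈ -0.73917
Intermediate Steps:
O(b, L) = -4 + L
s = 4124
-3163/s + O(14, -68)/(-2590) = -3163/4124 + (-4 - 68)/(-2590) = -3163*1/4124 - 72*(-1/2590) = -3163/4124 + 36/1295 = -3947621/5340580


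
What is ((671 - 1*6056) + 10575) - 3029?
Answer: 2161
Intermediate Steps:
((671 - 1*6056) + 10575) - 3029 = ((671 - 6056) + 10575) - 3029 = (-5385 + 10575) - 3029 = 5190 - 3029 = 2161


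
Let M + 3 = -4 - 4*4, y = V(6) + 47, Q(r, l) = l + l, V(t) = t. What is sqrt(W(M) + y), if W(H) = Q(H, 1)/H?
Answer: sqrt(27991)/23 ≈ 7.2741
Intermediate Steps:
Q(r, l) = 2*l
y = 53 (y = 6 + 47 = 53)
M = -23 (M = -3 + (-4 - 4*4) = -3 + (-4 - 16) = -3 - 20 = -23)
W(H) = 2/H (W(H) = (2*1)/H = 2/H)
sqrt(W(M) + y) = sqrt(2/(-23) + 53) = sqrt(2*(-1/23) + 53) = sqrt(-2/23 + 53) = sqrt(1217/23) = sqrt(27991)/23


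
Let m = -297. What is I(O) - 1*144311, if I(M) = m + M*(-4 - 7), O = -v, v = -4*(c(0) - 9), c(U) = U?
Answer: -144212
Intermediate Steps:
v = 36 (v = -4*(0 - 9) = -4*(-9) = 36)
O = -36 (O = -1*36 = -36)
I(M) = -297 - 11*M (I(M) = -297 + M*(-4 - 7) = -297 + M*(-11) = -297 - 11*M)
I(O) - 1*144311 = (-297 - 11*(-36)) - 1*144311 = (-297 + 396) - 144311 = 99 - 144311 = -144212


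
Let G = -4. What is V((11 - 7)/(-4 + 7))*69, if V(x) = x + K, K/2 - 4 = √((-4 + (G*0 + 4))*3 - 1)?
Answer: 644 + 138*I ≈ 644.0 + 138.0*I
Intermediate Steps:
K = 8 + 2*I (K = 8 + 2*√((-4 + (-4*0 + 4))*3 - 1) = 8 + 2*√((-4 + (0 + 4))*3 - 1) = 8 + 2*√((-4 + 4)*3 - 1) = 8 + 2*√(0*3 - 1) = 8 + 2*√(0 - 1) = 8 + 2*√(-1) = 8 + 2*I ≈ 8.0 + 2.0*I)
V(x) = 8 + x + 2*I (V(x) = x + (8 + 2*I) = 8 + x + 2*I)
V((11 - 7)/(-4 + 7))*69 = (8 + (11 - 7)/(-4 + 7) + 2*I)*69 = (8 + 4/3 + 2*I)*69 = (28/3 + 2*I)*69 = 644 + 138*I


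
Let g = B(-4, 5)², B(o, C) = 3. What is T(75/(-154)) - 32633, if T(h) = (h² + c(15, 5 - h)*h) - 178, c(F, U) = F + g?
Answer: -778417251/23716 ≈ -32822.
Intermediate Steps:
g = 9 (g = 3² = 9)
c(F, U) = 9 + F (c(F, U) = F + 9 = 9 + F)
T(h) = -178 + h² + 24*h (T(h) = (h² + (9 + 15)*h) - 178 = (h² + 24*h) - 178 = -178 + h² + 24*h)
T(75/(-154)) - 32633 = (-178 + (75/(-154))² + 24*(75/(-154))) - 32633 = (-178 + (75*(-1/154))² + 24*(75*(-1/154))) - 32633 = (-178 + (-75/154)² + 24*(-75/154)) - 32633 = (-178 + 5625/23716 - 900/77) - 32633 = -4493023/23716 - 32633 = -778417251/23716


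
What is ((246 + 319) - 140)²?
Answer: 180625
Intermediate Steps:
((246 + 319) - 140)² = (565 - 140)² = 425² = 180625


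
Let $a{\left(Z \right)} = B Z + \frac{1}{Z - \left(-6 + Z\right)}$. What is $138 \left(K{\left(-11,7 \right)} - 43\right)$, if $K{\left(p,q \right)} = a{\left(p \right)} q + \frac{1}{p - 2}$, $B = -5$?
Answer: $\frac{615503}{13} \approx 47346.0$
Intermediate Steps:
$a{\left(Z \right)} = \frac{1}{6} - 5 Z$ ($a{\left(Z \right)} = - 5 Z + \frac{1}{Z - \left(-6 + Z\right)} = - 5 Z + \frac{1}{6} = \frac{1}{6} - 5 Z$)
$K{\left(p,q \right)} = \frac{1}{-2 + p} + q \left(\frac{1}{6} - 5 p\right)$ ($K{\left(p,q \right)} = \left(\frac{1}{6} - 5 p\right) q + \frac{1}{p - 2} = q \left(\frac{1}{6} - 5 p\right) + \frac{1}{-2 + p} = \frac{1}{-2 + p} + q \left(\frac{1}{6} - 5 p\right)$)
$138 \left(K{\left(-11,7 \right)} - 43\right) = 138 \left(\frac{6 - 14 - 210 \left(-11\right)^{2} + 61 \left(-11\right) 7}{6 \left(-2 - 11\right)} - 43\right) = 138 \left(\frac{6 - 14 - 210 \cdot 121 - 4697}{6 \left(-13\right)} - 43\right) = 138 \left(\frac{1}{6} \left(- \frac{1}{13}\right) \left(6 - 14 - 25410 - 4697\right) - 43\right) = 138 \left(\frac{1}{6} \left(- \frac{1}{13}\right) \left(-30115\right) - 43\right) = 138 \left(\frac{30115}{78} - 43\right) = 138 \cdot \frac{26761}{78} = \frac{615503}{13}$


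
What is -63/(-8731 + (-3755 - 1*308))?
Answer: 63/12794 ≈ 0.0049242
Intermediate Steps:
-63/(-8731 + (-3755 - 1*308)) = -63/(-8731 + (-3755 - 308)) = -63/(-8731 - 4063) = -63/(-12794) = -63*(-1/12794) = 63/12794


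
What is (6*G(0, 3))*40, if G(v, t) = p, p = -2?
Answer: -480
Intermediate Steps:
G(v, t) = -2
(6*G(0, 3))*40 = (6*(-2))*40 = -12*40 = -480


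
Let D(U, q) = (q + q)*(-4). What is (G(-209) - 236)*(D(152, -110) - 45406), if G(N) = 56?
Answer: 8014680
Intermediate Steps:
D(U, q) = -8*q (D(U, q) = (2*q)*(-4) = -8*q)
(G(-209) - 236)*(D(152, -110) - 45406) = (56 - 236)*(-8*(-110) - 45406) = -180*(880 - 45406) = -180*(-44526) = 8014680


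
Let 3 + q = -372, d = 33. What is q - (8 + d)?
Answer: -416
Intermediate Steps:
q = -375 (q = -3 - 372 = -375)
q - (8 + d) = -375 - (8 + 33) = -375 - 1*41 = -375 - 41 = -416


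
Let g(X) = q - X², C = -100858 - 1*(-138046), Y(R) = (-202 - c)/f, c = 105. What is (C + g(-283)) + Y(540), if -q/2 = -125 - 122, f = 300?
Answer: -12722407/300 ≈ -42408.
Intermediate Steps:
q = 494 (q = -2*(-125 - 122) = -2*(-247) = 494)
Y(R) = -307/300 (Y(R) = (-202 - 1*105)/300 = (-202 - 105)*(1/300) = -307*1/300 = -307/300)
C = 37188 (C = -100858 + 138046 = 37188)
g(X) = 494 - X²
(C + g(-283)) + Y(540) = (37188 + (494 - 1*(-283)²)) - 307/300 = (37188 + (494 - 1*80089)) - 307/300 = (37188 + (494 - 80089)) - 307/300 = (37188 - 79595) - 307/300 = -42407 - 307/300 = -12722407/300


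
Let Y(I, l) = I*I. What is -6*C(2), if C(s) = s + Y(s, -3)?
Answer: -36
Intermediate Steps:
Y(I, l) = I**2
C(s) = s + s**2
-6*C(2) = -12*(1 + 2) = -12*3 = -6*6 = -36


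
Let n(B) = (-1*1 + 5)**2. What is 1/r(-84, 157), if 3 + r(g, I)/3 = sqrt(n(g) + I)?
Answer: 1/164 + sqrt(173)/492 ≈ 0.032831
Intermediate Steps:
n(B) = 16 (n(B) = (-1 + 5)**2 = 4**2 = 16)
r(g, I) = -9 + 3*sqrt(16 + I)
1/r(-84, 157) = 1/(-9 + 3*sqrt(16 + 157)) = 1/(-9 + 3*sqrt(173))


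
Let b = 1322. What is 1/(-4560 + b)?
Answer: -1/3238 ≈ -0.00030883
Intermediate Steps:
1/(-4560 + b) = 1/(-4560 + 1322) = 1/(-3238) = -1/3238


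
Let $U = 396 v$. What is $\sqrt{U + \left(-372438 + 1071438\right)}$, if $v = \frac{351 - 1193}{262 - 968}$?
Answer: $\frac{2 \sqrt{21790135437}}{353} \approx 836.34$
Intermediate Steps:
$v = \frac{421}{353}$ ($v = - \frac{842}{-706} = \left(-842\right) \left(- \frac{1}{706}\right) = \frac{421}{353} \approx 1.1926$)
$U = \frac{166716}{353}$ ($U = 396 \cdot \frac{421}{353} = \frac{166716}{353} \approx 472.28$)
$\sqrt{U + \left(-372438 + 1071438\right)} = \sqrt{\frac{166716}{353} + \left(-372438 + 1071438\right)} = \sqrt{\frac{166716}{353} + 699000} = \sqrt{\frac{246913716}{353}} = \frac{2 \sqrt{21790135437}}{353}$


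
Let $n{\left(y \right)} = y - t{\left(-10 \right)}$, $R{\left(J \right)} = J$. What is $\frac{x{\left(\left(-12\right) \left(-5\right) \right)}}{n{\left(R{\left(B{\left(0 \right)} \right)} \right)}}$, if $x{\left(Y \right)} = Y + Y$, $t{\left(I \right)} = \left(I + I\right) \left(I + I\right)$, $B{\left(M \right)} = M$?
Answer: $- \frac{3}{10} \approx -0.3$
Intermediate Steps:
$t{\left(I \right)} = 4 I^{2}$ ($t{\left(I \right)} = 2 I 2 I = 4 I^{2}$)
$x{\left(Y \right)} = 2 Y$
$n{\left(y \right)} = -400 + y$ ($n{\left(y \right)} = y - 4 \left(-10\right)^{2} = y - 4 \cdot 100 = y - 400 = -400 + y$)
$\frac{x{\left(\left(-12\right) \left(-5\right) \right)}}{n{\left(R{\left(B{\left(0 \right)} \right)} \right)}} = \frac{2 \left(\left(-12\right) \left(-5\right)\right)}{-400 + 0} = \frac{2 \cdot 60}{-400} = 120 \left(- \frac{1}{400}\right) = - \frac{3}{10}$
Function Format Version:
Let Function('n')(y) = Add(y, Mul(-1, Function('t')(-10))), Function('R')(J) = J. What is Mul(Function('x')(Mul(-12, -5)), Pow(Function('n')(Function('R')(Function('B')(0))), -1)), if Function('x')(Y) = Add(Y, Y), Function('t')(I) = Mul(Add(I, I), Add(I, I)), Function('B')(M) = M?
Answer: Rational(-3, 10) ≈ -0.30000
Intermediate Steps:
Function('t')(I) = Mul(4, Pow(I, 2)) (Function('t')(I) = Mul(Mul(2, I), Mul(2, I)) = Mul(4, Pow(I, 2)))
Function('x')(Y) = Mul(2, Y)
Function('n')(y) = Add(-400, y) (Function('n')(y) = Add(y, Mul(-1, Mul(4, Pow(-10, 2)))) = Add(y, Mul(-1, Mul(4, 100))) = Add(y, Mul(-1, 400)) = Add(y, -400) = Add(-400, y))
Mul(Function('x')(Mul(-12, -5)), Pow(Function('n')(Function('R')(Function('B')(0))), -1)) = Mul(Mul(2, Mul(-12, -5)), Pow(Add(-400, 0), -1)) = Mul(Mul(2, 60), Pow(-400, -1)) = Mul(120, Rational(-1, 400)) = Rational(-3, 10)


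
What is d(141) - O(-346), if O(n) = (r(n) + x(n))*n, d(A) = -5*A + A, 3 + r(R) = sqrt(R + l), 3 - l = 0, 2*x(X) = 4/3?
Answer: -4114/3 + 2422*I*sqrt(7) ≈ -1371.3 + 6408.0*I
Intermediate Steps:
x(X) = 2/3 (x(X) = (4/3)/2 = (4*(1/3))/2 = (1/2)*(4/3) = 2/3)
l = 3 (l = 3 - 1*0 = 3 + 0 = 3)
r(R) = -3 + sqrt(3 + R) (r(R) = -3 + sqrt(R + 3) = -3 + sqrt(3 + R))
d(A) = -4*A
O(n) = n*(-7/3 + sqrt(3 + n)) (O(n) = ((-3 + sqrt(3 + n)) + 2/3)*n = (-7/3 + sqrt(3 + n))*n = n*(-7/3 + sqrt(3 + n)))
d(141) - O(-346) = -4*141 - (-346)*(-7 + 3*sqrt(3 - 346))/3 = -564 - (-346)*(-7 + 3*sqrt(-343))/3 = -564 - (-346)*(-7 + 3*(7*I*sqrt(7)))/3 = -564 - (-346)*(-7 + 21*I*sqrt(7))/3 = -564 - (2422/3 - 2422*I*sqrt(7)) = -564 + (-2422/3 + 2422*I*sqrt(7)) = -4114/3 + 2422*I*sqrt(7)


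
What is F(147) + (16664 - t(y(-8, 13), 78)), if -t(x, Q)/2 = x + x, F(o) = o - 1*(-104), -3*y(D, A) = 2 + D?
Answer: 16923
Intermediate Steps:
y(D, A) = -⅔ - D/3 (y(D, A) = -(2 + D)/3 = -⅔ - D/3)
F(o) = 104 + o (F(o) = o + 104 = 104 + o)
t(x, Q) = -4*x (t(x, Q) = -2*(x + x) = -4*x)
F(147) + (16664 - t(y(-8, 13), 78)) = (104 + 147) + (16664 - (-4)*(-⅔ - ⅓*(-8))) = 251 + (16664 - (-4)*(-⅔ + 8/3)) = 251 + (16664 - (-4)*2) = 251 + (16664 - 1*(-8)) = 251 + (16664 + 8) = 251 + 16672 = 16923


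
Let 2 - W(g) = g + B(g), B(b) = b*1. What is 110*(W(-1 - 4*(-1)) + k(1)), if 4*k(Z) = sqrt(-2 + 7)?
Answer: -440 + 55*sqrt(5)/2 ≈ -378.51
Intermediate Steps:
B(b) = b
k(Z) = sqrt(5)/4 (k(Z) = sqrt(-2 + 7)/4 = sqrt(5)/4)
W(g) = 2 - 2*g (W(g) = 2 - (g + g) = 2 - 2*g)
110*(W(-1 - 4*(-1)) + k(1)) = 110*((2 - 2*(-1 - 4*(-1))) + sqrt(5)/4) = 110*((2 - 2*(-1 + 4)) + sqrt(5)/4) = 110*((2 - 2*3) + sqrt(5)/4) = 110*((2 - 6) + sqrt(5)/4) = 110*(-4 + sqrt(5)/4) = -440 + 55*sqrt(5)/2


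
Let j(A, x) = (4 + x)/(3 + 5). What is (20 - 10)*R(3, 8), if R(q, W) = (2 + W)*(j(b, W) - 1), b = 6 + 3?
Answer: 50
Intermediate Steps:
b = 9
j(A, x) = ½ + x/8 (j(A, x) = (4 + x)/8 = (4 + x)*(⅛) = ½ + x/8)
R(q, W) = (2 + W)*(-½ + W/8) (R(q, W) = (2 + W)*((½ + W/8) - 1) = (2 + W)*(-½ + W/8))
(20 - 10)*R(3, 8) = (20 - 10)*(-1 - ¼*8 + (⅛)*8²) = 10*(-1 - 2 + (⅛)*64) = 10*(-1 - 2 + 8) = 10*5 = 50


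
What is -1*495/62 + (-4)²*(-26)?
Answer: -26287/62 ≈ -423.98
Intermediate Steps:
-1*495/62 + (-4)²*(-26) = -495*1/62 + 16*(-26) = -495/62 - 416 = -26287/62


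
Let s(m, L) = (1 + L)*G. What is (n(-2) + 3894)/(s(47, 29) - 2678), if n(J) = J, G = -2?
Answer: -1946/1369 ≈ -1.4215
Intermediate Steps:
s(m, L) = -2 - 2*L (s(m, L) = (1 + L)*(-2) = -2 - 2*L)
(n(-2) + 3894)/(s(47, 29) - 2678) = (-2 + 3894)/((-2 - 2*29) - 2678) = 3892/((-2 - 58) - 2678) = 3892/(-60 - 2678) = 3892/(-2738) = 3892*(-1/2738) = -1946/1369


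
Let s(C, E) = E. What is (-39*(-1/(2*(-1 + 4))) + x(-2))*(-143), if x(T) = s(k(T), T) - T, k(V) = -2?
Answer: -1859/2 ≈ -929.50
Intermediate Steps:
x(T) = 0 (x(T) = T - T = 0)
(-39*(-1/(2*(-1 + 4))) + x(-2))*(-143) = (-39*(-1/(2*(-1 + 4))) + 0)*(-143) = (-39/(3*(-2)) + 0)*(-143) = (-39/(-6) + 0)*(-143) = (-39*(-1/6) + 0)*(-143) = (13/2 + 0)*(-143) = (13/2)*(-143) = -1859/2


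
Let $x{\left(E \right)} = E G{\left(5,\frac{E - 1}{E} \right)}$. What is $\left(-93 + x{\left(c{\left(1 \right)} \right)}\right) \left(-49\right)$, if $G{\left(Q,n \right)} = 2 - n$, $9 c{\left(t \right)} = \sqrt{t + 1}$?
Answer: $4508 - \frac{49 \sqrt{2}}{9} \approx 4500.3$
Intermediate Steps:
$c{\left(t \right)} = \frac{\sqrt{1 + t}}{9}$ ($c{\left(t \right)} = \frac{\sqrt{t + 1}}{9} = \frac{\sqrt{1 + t}}{9}$)
$x{\left(E \right)} = E \left(2 - \frac{-1 + E}{E}\right)$ ($x{\left(E \right)} = E \left(2 - \frac{E - 1}{E}\right) = E \left(2 - \frac{-1 + E}{E}\right)$)
$\left(-93 + x{\left(c{\left(1 \right)} \right)}\right) \left(-49\right) = \left(-93 + \left(1 + \frac{\sqrt{1 + 1}}{9}\right)\right) \left(-49\right) = \left(-93 + \left(1 + \frac{\sqrt{2}}{9}\right)\right) \left(-49\right) = \left(-92 + \frac{\sqrt{2}}{9}\right) \left(-49\right) = 4508 - \frac{49 \sqrt{2}}{9}$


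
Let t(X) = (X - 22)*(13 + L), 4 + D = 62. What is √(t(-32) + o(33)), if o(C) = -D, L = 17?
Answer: I*√1678 ≈ 40.963*I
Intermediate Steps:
D = 58 (D = -4 + 62 = 58)
t(X) = -660 + 30*X (t(X) = (X - 22)*(13 + 17) = (-22 + X)*30 = -660 + 30*X)
o(C) = -58 (o(C) = -1*58 = -58)
√(t(-32) + o(33)) = √((-660 + 30*(-32)) - 58) = √((-660 - 960) - 58) = √(-1620 - 58) = √(-1678) = I*√1678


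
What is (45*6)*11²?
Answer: 32670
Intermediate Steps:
(45*6)*11² = 270*121 = 32670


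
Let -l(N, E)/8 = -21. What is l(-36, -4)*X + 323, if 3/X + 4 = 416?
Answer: 33395/103 ≈ 324.22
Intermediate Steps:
X = 3/412 (X = 3/(-4 + 416) = 3/412 ≈ 0.0072816)
l(N, E) = 168 (l(N, E) = -8*(-21) = 168)
l(-36, -4)*X + 323 = 168*(3/412) + 323 = 126/103 + 323 = 33395/103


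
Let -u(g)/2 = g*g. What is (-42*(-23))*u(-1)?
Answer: -1932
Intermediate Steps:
u(g) = -2*g² (u(g) = -2*g*g = -2*g²)
(-42*(-23))*u(-1) = (-42*(-23))*(-2*(-1)²) = 966*(-2*1) = 966*(-2) = -1932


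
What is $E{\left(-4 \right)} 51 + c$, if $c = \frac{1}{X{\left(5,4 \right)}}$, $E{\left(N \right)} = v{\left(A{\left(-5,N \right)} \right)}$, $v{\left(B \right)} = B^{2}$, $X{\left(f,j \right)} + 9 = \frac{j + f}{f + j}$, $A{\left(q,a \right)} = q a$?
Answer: $\frac{163199}{8} \approx 20400.0$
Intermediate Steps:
$A{\left(q,a \right)} = a q$
$X{\left(f,j \right)} = -8$ ($X{\left(f,j \right)} = -9 + \frac{j + f}{f + j} = -9 + \frac{f + j}{f + j} = -9 + 1 = -8$)
$E{\left(N \right)} = 25 N^{2}$ ($E{\left(N \right)} = \left(N \left(-5\right)\right)^{2} = \left(- 5 N\right)^{2} = 25 N^{2}$)
$c = - \frac{1}{8}$ ($c = \frac{1}{-8} = - \frac{1}{8} \approx -0.125$)
$E{\left(-4 \right)} 51 + c = 25 \left(-4\right)^{2} \cdot 51 - \frac{1}{8} = 25 \cdot 16 \cdot 51 - \frac{1}{8} = 400 \cdot 51 - \frac{1}{8} = 20400 - \frac{1}{8} = \frac{163199}{8}$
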